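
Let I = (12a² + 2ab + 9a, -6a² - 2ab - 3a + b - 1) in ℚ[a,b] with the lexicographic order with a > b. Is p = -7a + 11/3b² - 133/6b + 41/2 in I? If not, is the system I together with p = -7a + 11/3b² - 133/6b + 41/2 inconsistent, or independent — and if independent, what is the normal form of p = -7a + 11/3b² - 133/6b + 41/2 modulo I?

Adjoining -7a + 11/3b² - 133/6b + 41/2 makes the ideal the whole ring: the system is inconsistent.

First compute the reduced Gröbner basis of I by Buchberger's algorithm.
f_1 = 12a² + 2ab + 9a, LT = a².
f_2 = -6a² - 2ab - 3a + b - 1, LT = a².

S(f_1,f_2): lcm = a². S = -⅙ab + ¼a + ⅙b - ⅙.
  reduce S modulo (f_1, f_2):
  remainder -⅙ab + ¼a + ⅙b - ⅙ ≠ 0; add h_3 = -⅙ab + ¼a + ⅙b - ⅙ to the basis.

S(f_1,h_3): lcm = a²b. S = 3/2a² + ⅙ab² + 7/4ab - a.
  reduce S modulo (f_1, f_2, h_3):
  remainder ½a + ⅙b² + 19/12b - 7/4 ≠ 0; add h_4 = ½a + ⅙b² + 19/12b - 7/4 to the basis.

S(h_3,h_4): lcm = ab. S = -3/2a - ⅓b³ - 19/6b² + 5/2b + 1.
  reduce S modulo (f_1, f_2, h_3, h_4):
  remainder -⅓b³ - 8/3b² + 29/4b - 17/4 ≠ 0; add h_5 = -⅓b³ - 8/3b² + 29/4b - 17/4 to the basis.

The other S-polynomials (S(f_2,h_3), S(f_1,h_4), S(f_2,h_4), S(f_1,h_5), S(f_2,h_5), S(h_3,h_5), S(h_4,h_5)) all reduce to 0 modulo the current basis, so we have a Gröbner basis.
Inter-reduce: drop elements whose leading term is divisible by another's, tail-reduce, and make monic.
Reduced Gröbner basis: {a + ⅓b² + 19/6b - 7/2, b³ + 8b² - 87/4b + 51/4}.
Label its elements g_1 = a + ⅓b² + 19/6b - 7/2, g_2 = b³ + 8b² - 87/4b + 51/4.

Reduce p = -7a + 11/3b² - 133/6b + 41/2 modulo G:
  leading term a: subtract (-7)·g_1 from -7a + 11/3b² - 133/6b + 41/2 → 6b² - 4
  leading term b²: no divisor's leading term divides it; move 6b² to the remainder.
  leading term 1: no divisor's leading term divides it; move -4 to the remainder.
  normal form = 6b² - 4.
The normal form is nonzero, so p ∉ I. Since p minus its normal form lies in I, I + (p) = I + (r) where r = 6b² - 4; decide whether this ideal is the whole ring.
Run Buchberger on G together with r (pairs among the g_i already reduce to 0 since G is a Gröbner basis):
g_1 = a + ⅓b² + 19/6b - 7/2, LT = a.
g_2 = b³ + 8b² - 87/4b + 51/4, LT = b³.
r = 6b² - 4, LT = b².

S(g_2,r): lcm = b³. S = 8b² - 253/12b + 51/4.
  reduce S modulo (g_1, g_2, r):
  remainder -253/12b + 217/12 ≠ 0; add m_4 = -253/12b + 217/12 to the basis.

S(r,m_4): lcm = b². S = 217/253b - ⅔.
  reduce S modulo (g_1, g_2, r, m_4):
  remainder 13249/192027 ≠ 0; add m_5 = 13249/192027 to the basis.

The other S-polynomials (S(g_1,g_2), S(g_1,r), S(g_1,m_4), S(g_2,m_4), S(g_1,m_5), S(g_2,m_5), S(r,m_5), S(m_4,m_5)) all reduce to 0 modulo the current basis, so we have a Gröbner basis.
Inter-reduce: drop elements whose leading term is divisible by another's, tail-reduce, and make monic.
Reduced Gröbner basis: {1}.
The reduced Gröbner basis of I + (p) is {1}: the ideal is the whole ring, so the enlarged system has no common solution — adjoining p is inconsistent.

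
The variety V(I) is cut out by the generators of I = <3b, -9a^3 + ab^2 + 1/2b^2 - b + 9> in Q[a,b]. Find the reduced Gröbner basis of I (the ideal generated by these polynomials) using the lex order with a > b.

f_1 = 3b, LT = b.
f_2 = -9a^3 + ab^2 + 1/2b^2 - b + 9, LT = a^3.

The S-polynomials (S(f_1,f_2)) all reduce to 0 modulo the current basis, so we have a Gröbner basis.

G = {a^3 - 1, b}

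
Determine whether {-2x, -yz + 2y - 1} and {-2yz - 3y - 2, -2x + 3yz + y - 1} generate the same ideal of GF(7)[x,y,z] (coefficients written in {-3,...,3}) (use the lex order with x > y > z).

No, the ideals differ.

Two ideals are equal iff their reduced Gröbner bases coincide (the reduced basis is unique for a fixed ordering).
Buchberger on the first generating set:
f_1 = -2x, LT = x.
f_2 = -yz + 2y - 1, LT = yz.

The S-polynomials (S(f_1,f_2)) all reduce to 0 modulo the current basis, so we have a Gröbner basis.
Inter-reduce: drop elements whose leading term is divisible by another's, tail-reduce, and make monic.
Reduced Gröbner basis: {x, yz - 2y + 1}.

Buchberger on the second generating set:
h_1 = -2yz - 3y - 2, LT = yz.
h_2 = -2x + 3yz + y - 1, LT = x.

The S-polynomials (S(h_1,h_2)) all reduce to 0 modulo the current basis, so we have a Gröbner basis.
Inter-reduce: drop elements whose leading term is divisible by another's, tail-reduce, and make monic.
Reduced Gröbner basis: {x + 2, yz - 2y + 1}.

The bases are distinct; the ideals are different.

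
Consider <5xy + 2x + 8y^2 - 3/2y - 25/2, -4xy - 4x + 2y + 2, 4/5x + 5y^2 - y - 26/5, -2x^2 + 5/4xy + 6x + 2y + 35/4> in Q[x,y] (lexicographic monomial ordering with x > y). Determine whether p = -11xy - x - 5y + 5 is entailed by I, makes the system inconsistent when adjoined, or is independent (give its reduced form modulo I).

-11xy - x - 5y + 5 lies in I (it reduces to 0).

First compute the reduced Gröbner basis of I by Buchberger's algorithm.
f_1 = 5xy + 2x + 8y^2 - 3/2y - 25/2, LT = xy.
f_2 = -4xy - 4x + 2y + 2, LT = xy.
f_3 = 4/5x + 5y^2 - y - 26/5, LT = x.
f_4 = -2x^2 + 5/4xy + 6x + 2y + 35/4, LT = x^2.

S(f_1,f_2): lcm = xy. S = -3/5x + 8/5y^2 + 1/5y - 2.
  leading term x: subtract (-3/4)·f_3 from -3/5x + 8/5y^2 + 1/5y - 2 → 107/20y^2 - 11/20y - 59/10
  leading term y^2: no divisor's leading term divides it; move 107/20y^2 to the remainder.
  leading term y: no divisor's leading term divides it; move -11/20y to the remainder.
  leading term 1: no divisor's leading term divides it; move -59/10 to the remainder.
  remainder 107/20y^2 - 11/20y - 59/10 ≠ 0; add h_5 = 107/20y^2 - 11/20y - 59/10 to the basis.

S(f_1,f_3): lcm = xy. S = 2/5x - 25/4y^3 + 57/20y^2 + 31/5y - 5/2.
  leading term x: subtract (1/2)·f_3 from 2/5x - 25/4y^3 + 57/20y^2 + 31/5y - 5/2 → -25/4y^3 + 7/20y^2 + 67/10y + 1/10
  leading term y^3: subtract (-125/107y)·h_5 from -25/4y^3 + 7/20y^2 + 67/10y + 1/10 → -313/1070y^2 - 103/535y + 1/10
  leading term y^2: subtract (-626/11449)·h_5 from -313/1070y^2 - 103/535y + 1/10 → -5097/22898y - 5097/22898
  leading term y: no divisor's leading term divides it; move -5097/22898y to the remainder.
  leading term 1: no divisor's leading term divides it; move -5097/22898 to the remainder.
  remainder -5097/22898y - 5097/22898 ≠ 0; add h_6 = -5097/22898y - 5097/22898 to the basis.

The other S-polynomials (S(f_1,f_4), S(f_2,f_3), S(f_2,f_4), S(f_3,f_4), S(f_1,h_5), S(f_2,h_5), S(f_3,h_5), S(f_4,h_5), S(f_1,h_6), S(f_2,h_6), S(f_3,h_6), S(f_4,h_6), S(h_5,h_6)) all reduce to 0 modulo the current basis, so we have a Gröbner basis.
Inter-reduce: drop elements whose leading term is divisible by another's, tail-reduce, and make monic.
Reduced Gröbner basis: {x + 1, y + 1}.
Label its elements g_1 = x + 1, g_2 = y + 1.

Reduce p = -11xy - x - 5y + 5 modulo G:
  leading term xy: subtract (-11y)·g_1 from -11xy - x - 5y + 5 → -x + 6y + 5
  leading term x: subtract (-1)·g_1 from -x + 6y + 5 → 6y + 6
  leading term y: subtract (6)·g_2 from 6y + 6 → 0
  normal form = 0.
Since the normal form is 0, p ∈ I.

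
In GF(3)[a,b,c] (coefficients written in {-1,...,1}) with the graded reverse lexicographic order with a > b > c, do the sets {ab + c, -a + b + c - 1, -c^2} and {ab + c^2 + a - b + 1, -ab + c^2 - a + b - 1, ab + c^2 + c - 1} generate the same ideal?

No, the ideals differ.

For a fixed monomial order, each ideal has a unique reduced Gröbner basis; comparing bases decides equality.
Buchberger on the first generating set:
f_1 = ab + c, LT = ab.
f_2 = -a + b + c - 1, LT = a.
f_3 = -c^2, LT = c^2.

S(f_1,f_2): lcm = ab. S = b^2 + bc - b + c.
  reduce S modulo (f_1, f_2, f_3):
  remainder b^2 + bc - b + c ≠ 0; add g_4 = b^2 + bc - b + c to the basis.

The other S-polynomials (S(f_1,f_3), S(f_2,f_3), S(f_1,g_4), S(f_2,g_4), S(f_3,g_4)) all reduce to 0 modulo the current basis, so we have a Gröbner basis.
Inter-reduce: drop elements whose leading term is divisible by another's, tail-reduce, and make monic.
Reduced Gröbner basis: {b^2 + bc - b + c, c^2, a - b - c + 1}.

Buchberger on the second generating set:
h_1 = ab + c^2 + a - b + 1, LT = ab.
h_2 = -ab + c^2 - a + b - 1, LT = ab.
h_3 = ab + c^2 + c - 1, LT = ab.

S(h_1,h_2): lcm = ab. S = -c^2.
  reduce S modulo (h_1, h_2, h_3):
  remainder -c^2 ≠ 0; add k_4 = -c^2 to the basis.

S(h_1,h_3): lcm = ab. S = a - b - c - 1.
  reduce S modulo (h_1, h_2, h_3, k_4):
  remainder a - b - c - 1 ≠ 0; add k_5 = a - b - c - 1 to the basis.

S(h_1,k_5): lcm = ab. S = b^2 + bc + c^2 + a + 1.
  reduce S modulo (h_1, h_2, h_3, k_4, k_5):
  remainder b^2 + bc + b + c - 1 ≠ 0; add k_6 = b^2 + bc + b + c - 1 to the basis.

The other S-polynomials (S(h_2,h_3), S(h_1,k_4), S(h_2,k_4), S(h_3,k_4), S(h_2,k_5), S(h_3,k_5), S(k_4,k_5), S(h_1,k_6), S(h_2,k_6), S(h_3,k_6), S(k_4,k_6), S(k_5,k_6)) all reduce to 0 modulo the current basis, so we have a Gröbner basis.
Inter-reduce: drop elements whose leading term is divisible by another's, tail-reduce, and make monic.
Reduced Gröbner basis: {b^2 + bc + b + c - 1, c^2, a - b - c - 1}.

Since the reduced bases disagree, the two ideals are not the same.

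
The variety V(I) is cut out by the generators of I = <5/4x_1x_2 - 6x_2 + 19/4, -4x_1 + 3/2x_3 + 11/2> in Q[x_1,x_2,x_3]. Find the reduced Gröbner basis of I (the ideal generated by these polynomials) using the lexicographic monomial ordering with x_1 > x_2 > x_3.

G = {x_1 - 3/8x_3 - 11/8, x_2x_3 - 137/15x_2 + 152/15}

f_1 = 5/4x_1x_2 - 6x_2 + 19/4, LT = x_1x_2.
f_2 = -4x_1 + 3/2x_3 + 11/2, LT = x_1.

S(f_1,f_2): lcm = x_1x_2. S = 3/8x_2x_3 - 137/40x_2 + 19/5.
  leading term x_2x_3: no divisor's leading term divides it; move 3/8x_2x_3 to the remainder.
  leading term x_2: no divisor's leading term divides it; move -137/40x_2 to the remainder.
  leading term 1: no divisor's leading term divides it; move 19/5 to the remainder.
  remainder 3/8x_2x_3 - 137/40x_2 + 19/5 ≠ 0; add g_3 = 3/8x_2x_3 - 137/40x_2 + 19/5 to the basis.

The other S-polynomials (S(f_1,g_3), S(f_2,g_3)) all reduce to 0 modulo the current basis, so we have a Gröbner basis.
Inter-reduce: drop elements whose leading term is divisible by another's, tail-reduce, and make monic.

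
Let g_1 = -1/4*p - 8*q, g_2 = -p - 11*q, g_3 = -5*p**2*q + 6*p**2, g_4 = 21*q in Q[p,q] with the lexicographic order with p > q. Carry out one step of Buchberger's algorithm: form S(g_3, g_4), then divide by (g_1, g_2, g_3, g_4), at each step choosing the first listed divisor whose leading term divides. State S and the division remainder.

lcm(LM(g_3), LM(g_4)) = p**2*q.
S = (lcm/LT(g_3))·g_3 − (lcm/LT(g_4))·g_4 = -6/5*p**2.
Reduce S modulo (g_1, g_2, g_3, g_4) in that order:
  leading term p**2: subtract (24/5*p)·g_1 from -6/5*p**2 → 192/5*p*q
  leading term p*q: subtract (-768/5*q)·g_1 from 192/5*p*q → -6144/5*q**2
  leading term q**2: subtract (-2048/35*q)·g_4 from -6144/5*q**2 → 0
The remainder is 0, so this S-polynomial contributes no new basis element.

S(g_3, g_4) = -6/5*p**2; remainder on division = 0.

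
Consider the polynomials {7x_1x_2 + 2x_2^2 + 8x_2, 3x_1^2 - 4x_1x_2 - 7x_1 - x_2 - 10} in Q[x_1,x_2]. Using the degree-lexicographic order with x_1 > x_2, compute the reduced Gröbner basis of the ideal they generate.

G = {x_2^3 + 369/68x_2^2 + 47/34x_2, x_1^2 + 8/21x_2^2 - 7/3x_1 + 25/21x_2 - 10/3, x_1x_2 + 2/7x_2^2 + 8/7x_2}

f_1 = 7x_1x_2 + 2x_2^2 + 8x_2, LT = x_1x_2.
f_2 = 3x_1^2 - 4x_1x_2 - 7x_1 - x_2 - 10, LT = x_1^2.

S(f_1,f_2): lcm = x_1^2x_2. S = 34/21x_1x_2^2 + 73/21x_1x_2 + 1/3x_2^2 + 10/3x_2.
  reduce S modulo (f_1, f_2):
  remainder -68/147x_2^3 - 123/49x_2^2 - 94/147x_2 ≠ 0; add g_3 = -68/147x_2^3 - 123/49x_2^2 - 94/147x_2 to the basis.

The other S-polynomials (S(f_1,g_3), S(f_2,g_3)) all reduce to 0 modulo the current basis, so we have a Gröbner basis.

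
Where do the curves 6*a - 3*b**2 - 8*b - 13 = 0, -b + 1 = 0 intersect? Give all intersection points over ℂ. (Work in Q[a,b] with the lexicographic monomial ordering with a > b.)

{(4, 1)}

Compute a lex Gröbner basis by Buchberger's algorithm.
f_1 = 6*a - 3*b**2 - 8*b - 13, LT = a.
f_2 = -b + 1, LT = b.

S(f_1,f_2): leading monomials are coprime, so the S-polynomial reduces to 0 (Buchberger's first criterion).
Every S-polynomial of the final basis reduces to 0, so we have a Gröbner basis.
Inter-reduce: drop elements whose leading term is divisible by another's, tail-reduce, and make monic.
Reduced Gröbner basis: {a - 4, b - 1}.

The lex basis is triangular: the last element involves only b. Solving b - 1 = 0 gives b ∈ {1}; substituting each value into the earlier elements determines the remaining variables.
  b = 1: the earlier basis element becomes a - 4 = 0, giving a = 4 — point (4, 1).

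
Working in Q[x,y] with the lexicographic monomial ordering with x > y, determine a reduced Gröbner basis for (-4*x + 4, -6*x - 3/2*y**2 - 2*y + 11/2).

f_1 = -4*x + 4, LT = x.
f_2 = -6*x - 3/2*y**2 - 2*y + 11/2, LT = x.

S(f_1,f_2): lcm = x. S = -1/4*y**2 - 1/3*y - 1/12.
  leading term y**2: no divisor's leading term divides it; move -1/4*y**2 to the remainder.
  leading term y: no divisor's leading term divides it; move -1/3*y to the remainder.
  leading term 1: no divisor's leading term divides it; move -1/12 to the remainder.
  remainder -1/4*y**2 - 1/3*y - 1/12 ≠ 0; add g_3 = -1/4*y**2 - 1/3*y - 1/12 to the basis.

S(f_1,g_3): leading monomials are coprime, so the S-polynomial reduces to 0 (Buchberger's first criterion).
S(f_2,g_3): leading monomials are coprime, so the S-polynomial reduces to 0 (Buchberger's first criterion).
Every S-polynomial of the final basis reduces to 0, so we have a Gröbner basis.
Inter-reduce: drop elements whose leading term is divisible by another's, tail-reduce, and make monic.

G = {x - 1, y**2 + 4/3*y + 1/3}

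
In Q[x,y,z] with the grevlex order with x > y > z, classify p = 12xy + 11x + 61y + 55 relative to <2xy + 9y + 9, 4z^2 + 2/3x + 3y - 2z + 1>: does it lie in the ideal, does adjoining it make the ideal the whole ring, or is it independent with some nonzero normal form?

12xy + 11x + 61y + 55 is independent of I; its normal form modulo I is 11x + 7y + 1.

First compute the reduced Gröbner basis of I by Buchberger's algorithm.
f_1 = 2xy + 9y + 9, LT = xy.
f_2 = 4z^2 + 2/3x + 3y - 2z + 1, LT = z^2.

The S-polynomials (S(f_1,f_2)) all reduce to 0 modulo the current basis, so we have a Gröbner basis.
Inter-reduce: drop elements whose leading term is divisible by another's, tail-reduce, and make monic.
Reduced Gröbner basis: {xy + 9/2y + 9/2, z^2 + 1/6x + 3/4y - 1/2z + 1/4}.
Label its elements g_1 = xy + 9/2y + 9/2, g_2 = z^2 + 1/6x + 3/4y - 1/2z + 1/4.

Reduce p = 12xy + 11x + 61y + 55 modulo G:
  leading term xy: subtract (12)·g_1 from 12xy + 11x + 61y + 55 → 11x + 7y + 1
  leading term x: no divisor's leading term divides it; move 11x to the remainder.
  leading term y: no divisor's leading term divides it; move 7y to the remainder.
  leading term 1: no divisor's leading term divides it; move 1 to the remainder.
  normal form = 11x + 7y + 1.
The normal form is nonzero, so p ∉ I. Since p minus its normal form lies in I, I + (p) = I + (r) where r = 11x + 7y + 1; decide whether this ideal is the whole ring.
Run Buchberger on G together with r (pairs among the g_i already reduce to 0 since G is a Gröbner basis):
g_1 = xy + 9/2y + 9/2, LT = xy.
g_2 = z^2 + 1/6x + 3/4y - 1/2z + 1/4, LT = z^2.
r = 11x + 7y + 1, LT = x.

S(g_1,r): lcm = xy. S = -7/11y^2 + 97/22y + 9/2.
  reduce S modulo (g_1, g_2, r):
  remainder -7/11y^2 + 97/22y + 9/2 ≠ 0; add m_4 = -7/11y^2 + 97/22y + 9/2 to the basis.

The other S-polynomials (S(g_1,g_2), S(g_2,r), S(g_1,m_4), S(g_2,m_4), S(r,m_4)) all reduce to 0 modulo the current basis, so we have a Gröbner basis.
Inter-reduce: drop elements whose leading term is divisible by another's, tail-reduce, and make monic.
Reduced Gröbner basis: {y^2 - 97/14y - 99/14, z^2 + 85/132y - 1/2z + 31/132, x + 7/11y + 1/11}.
The reduced Gröbner basis of I + (p) is {y^2 - 97/14y - 99/14, z^2 + 85/132y - 1/2z + 31/132, x + 7/11y + 1/11} ≠ {1}, a proper ideal, so the enlarged system stays consistent: p is independent of I, with normal form 11x + 7y + 1.

The remainder on division by a Gröbner basis is unique — it is the normal form.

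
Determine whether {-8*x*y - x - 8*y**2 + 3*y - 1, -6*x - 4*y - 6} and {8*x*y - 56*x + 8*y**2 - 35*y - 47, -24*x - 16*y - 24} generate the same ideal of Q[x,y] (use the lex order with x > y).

No, the ideals differ.

Since reduced Gröbner bases are canonical representatives of ideals under a given ordering, it suffices to compute and compare them.
Buchberger on the first generating set:
f_1 = -8*x*y - x - 8*y**2 + 3*y - 1, LT = x*y.
f_2 = -6*x - 4*y - 6, LT = x.

S(f_1,f_2): lcm = x*y. S = 1/8*x + 1/3*y**2 - 11/8*y + 1/8.
  leading term x: subtract (-1/48)·f_2 from 1/8*x + 1/3*y**2 - 11/8*y + 1/8 → 1/3*y**2 - 35/24*y
  leading term y**2: no divisor's leading term divides it; move 1/3*y**2 to the remainder.
  leading term y: no divisor's leading term divides it; move -35/24*y to the remainder.
  remainder 1/3*y**2 - 35/24*y ≠ 0; add g_3 = 1/3*y**2 - 35/24*y to the basis.

S(f_1,g_3): lcm = x*y**2. S = 9/2*x*y + y**3 - 3/8*y**2 + 1/8*y.
  leading term x*y: subtract (-9/16)·f_1 from 9/2*x*y + y**3 - 3/8*y**2 + 1/8*y → -9/16*x + y**3 - 39/8*y**2 + 29/16*y - 9/16
  leading term x: subtract (3/32)·f_2 from -9/16*x + y**3 - 39/8*y**2 + 29/16*y - 9/16 → y**3 - 39/8*y**2 + 35/16*y
  leading term y**3: subtract (3*y)·g_3 from y**3 - 39/8*y**2 + 35/16*y → -1/2*y**2 + 35/16*y
  leading term y**2: subtract (-3/2)·g_3 from -1/2*y**2 + 35/16*y → 0
  remainder 0.

S(f_2,g_3): leading monomials are coprime, so the S-polynomial reduces to 0 (Buchberger's first criterion).
Every S-polynomial of the final basis reduces to 0, so we have a Gröbner basis.
Inter-reduce: drop elements whose leading term is divisible by another's, tail-reduce, and make monic.
Reduced Gröbner basis: {x + 2/3*y + 1, y**2 - 35/8*y}.

Buchberger on the second generating set:
h_1 = 8*x*y - 56*x + 8*y**2 - 35*y - 47, LT = x*y.
h_2 = -24*x - 16*y - 24, LT = x.

S(h_1,h_2): lcm = x*y. S = -7*x + 1/3*y**2 - 43/8*y - 47/8.
  leading term x: subtract (7/24)·h_2 from -7*x + 1/3*y**2 - 43/8*y - 47/8 → 1/3*y**2 - 17/24*y + 9/8
  leading term y**2: no divisor's leading term divides it; move 1/3*y**2 to the remainder.
  leading term y: no divisor's leading term divides it; move -17/24*y to the remainder.
  leading term 1: no divisor's leading term divides it; move 9/8 to the remainder.
  remainder 1/3*y**2 - 17/24*y + 9/8 ≠ 0; add k_3 = 1/3*y**2 - 17/24*y + 9/8 to the basis.

S(h_1,k_3): lcm = x*y**2. S = -39/8*x*y - 27/8*x + y**3 - 35/8*y**2 - 47/8*y.
  leading term x*y: subtract (-39/64)·h_1 from -39/8*x*y - 27/8*x + y**3 - 35/8*y**2 - 47/8*y → -75/2*x + y**3 + 1/2*y**2 - 1741/64*y - 1833/64
  leading term x: subtract (25/16)·h_2 from -75/2*x + y**3 + 1/2*y**2 - 1741/64*y - 1833/64 → y**3 + 1/2*y**2 - 141/64*y + 567/64
  leading term y**3: subtract (3*y)·k_3 from y**3 + 1/2*y**2 - 141/64*y + 567/64 → 21/8*y**2 - 357/64*y + 567/64
  leading term y**2: subtract (63/8)·k_3 from 21/8*y**2 - 357/64*y + 567/64 → 0
  remainder 0.

S(h_2,k_3): leading monomials are coprime, so the S-polynomial reduces to 0 (Buchberger's first criterion).
Every S-polynomial of the final basis reduces to 0, so we have a Gröbner basis.
Inter-reduce: drop elements whose leading term is divisible by another's, tail-reduce, and make monic.
Reduced Gröbner basis: {x + 2/3*y + 1, y**2 - 17/8*y + 27/8}.

The bases are distinct; the ideals are different.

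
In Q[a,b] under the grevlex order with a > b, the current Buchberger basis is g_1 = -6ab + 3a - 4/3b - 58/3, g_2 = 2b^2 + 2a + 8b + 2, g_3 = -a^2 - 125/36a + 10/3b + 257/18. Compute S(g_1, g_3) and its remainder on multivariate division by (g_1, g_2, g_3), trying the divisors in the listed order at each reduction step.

S(g_1, g_3) = -1/2a^2 - 13/4ab + 10/3b^2 + 29/9a + 257/18b; remainder on division = 0.

lcm(LM(g_1), LM(g_3)) = a^2b.
S = (lcm/LT(g_1))·g_1 − (lcm/LT(g_3))·g_3 = -1/2a^2 - 13/4ab + 10/3b^2 + 29/9a + 257/18b.
Reduce S modulo (g_1, g_2, g_3) in that order:
  leading term a^2: subtract (1/2)·g_3 from -1/2a^2 - 13/4ab + 10/3b^2 + 29/9a + 257/18b → -13/4ab + 10/3b^2 + 119/24a + 227/18b - 257/36
  leading term ab: subtract (13/24)·g_1 from -13/4ab + 10/3b^2 + 119/24a + 227/18b - 257/36 → 10/3b^2 + 10/3a + 40/3b + 10/3
  leading term b^2: subtract (5/3)·g_2 from 10/3b^2 + 10/3a + 40/3b + 10/3 → 0
The remainder is 0, so this S-polynomial contributes no new basis element.
An S-polynomial is built so that the two leading terms cancel; whether anything survives reduction is exactly the Gröbner-basis criterion.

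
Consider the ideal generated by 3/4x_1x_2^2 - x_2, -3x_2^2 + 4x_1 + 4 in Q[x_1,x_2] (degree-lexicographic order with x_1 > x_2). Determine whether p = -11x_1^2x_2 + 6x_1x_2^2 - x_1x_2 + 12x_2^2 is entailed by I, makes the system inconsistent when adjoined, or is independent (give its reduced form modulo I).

First compute the reduced Gröbner basis of I by Buchberger's algorithm.
f_1 = 3/4x_1x_2^2 - x_2, LT = x_1x_2^2.
f_2 = -3x_2^2 + 4x_1 + 4, LT = x_2^2.

S(f_1,f_2): lcm = x_1x_2^2. S = 4/3x_1^2 + 4/3x_1 - 4/3x_2.
  leading term x_1^2: no divisor's leading term divides it; move 4/3x_1^2 to the remainder.
  leading term x_1: no divisor's leading term divides it; move 4/3x_1 to the remainder.
  leading term x_2: no divisor's leading term divides it; move -4/3x_2 to the remainder.
  remainder 4/3x_1^2 + 4/3x_1 - 4/3x_2 ≠ 0; add h_3 = 4/3x_1^2 + 4/3x_1 - 4/3x_2 to the basis.

The other S-polynomials (S(f_1,h_3), S(f_2,h_3)) all reduce to 0 modulo the current basis, so we have a Gröbner basis.
Inter-reduce: drop elements whose leading term is divisible by another's, tail-reduce, and make monic.
Reduced Gröbner basis: {x_1^2 + x_1 - x_2, x_2^2 - 4/3x_1 - 4/3}.
Label its elements g_1 = x_1^2 + x_1 - x_2, g_2 = x_2^2 - 4/3x_1 - 4/3.

Reduce p = -11x_1^2x_2 + 6x_1x_2^2 - x_1x_2 + 12x_2^2 modulo G:
  leading term x_1^2x_2: subtract (-11x_2)·g_1 from -11x_1^2x_2 + 6x_1x_2^2 - x_1x_2 + 12x_2^2 → 6x_1x_2^2 + 10x_1x_2 + x_2^2
  leading term x_1x_2^2: subtract (6x_1)·g_2 from 6x_1x_2^2 + 10x_1x_2 + x_2^2 → 8x_1^2 + 10x_1x_2 + x_2^2 + 8x_1
  leading term x_1^2: subtract (8)·g_1 from 8x_1^2 + 10x_1x_2 + x_2^2 + 8x_1 → 10x_1x_2 + x_2^2 + 8x_2
  leading term x_1x_2: no divisor's leading term divides it; move 10x_1x_2 to the remainder.
  leading term x_2^2: subtract (1)·g_2 from x_2^2 + 8x_2 → 4/3x_1 + 8x_2 + 4/3
  leading term x_1: no divisor's leading term divides it; move 4/3x_1 to the remainder.
  leading term x_2: no divisor's leading term divides it; move 8x_2 to the remainder.
  leading term 1: no divisor's leading term divides it; move 4/3 to the remainder.
  normal form = 10x_1x_2 + 4/3x_1 + 8x_2 + 4/3.
The normal form is nonzero, so p ∉ I. Since p minus its normal form lies in I, I + (p) = I + (r) where r = 10x_1x_2 + 4/3x_1 + 8x_2 + 4/3; decide whether this ideal is the whole ring.
Run Buchberger on G together with r (pairs among the g_i already reduce to 0 since G is a Gröbner basis):
g_1 = x_1^2 + x_1 - x_2, LT = x_1^2.
g_2 = x_2^2 - 4/3x_1 - 4/3, LT = x_2^2.
r = 10x_1x_2 + 4/3x_1 + 8x_2 + 4/3, LT = x_1x_2.

S(g_1,r): lcm = x_1^2x_2. S = -2/15x_1^2 + 1/5x_1x_2 - x_2^2 - 2/15x_1.
  leading term x_1^2: subtract (-2/15)·g_1 from -2/15x_1^2 + 1/5x_1x_2 - x_2^2 - 2/15x_1 → 1/5x_1x_2 - x_2^2 - 2/15x_2
  leading term x_1x_2: subtract (1/50)·r from 1/5x_1x_2 - x_2^2 - 2/15x_2 → -x_2^2 - 2/75x_1 - 22/75x_2 - 2/75
  leading term x_2^2: subtract (-1)·g_2 from -x_2^2 - 2/75x_1 - 22/75x_2 - 2/75 → -34/25x_1 - 22/75x_2 - 34/25
  leading term x_1: no divisor's leading term divides it; move -34/25x_1 to the remainder.
  leading term x_2: no divisor's leading term divides it; move -22/75x_2 to the remainder.
  leading term 1: no divisor's leading term divides it; move -34/25 to the remainder.
  remainder -34/25x_1 - 22/75x_2 - 34/25 ≠ 0; add m_4 = -34/25x_1 - 22/75x_2 - 34/25 to the basis.

S(g_2,r): lcm = x_1x_2^2. S = -4/3x_1^2 - 2/15x_1x_2 - 4/5x_2^2 - 4/3x_1 - 2/15x_2.
  leading term x_1^2: subtract (-4/3)·g_1 from -4/3x_1^2 - 2/15x_1x_2 - 4/5x_2^2 - 4/3x_1 - 2/15x_2 → -2/15x_1x_2 - 4/5x_2^2 - 22/15x_2
  leading term x_1x_2: subtract (-1/75)·r from -2/15x_1x_2 - 4/5x_2^2 - 22/15x_2 → -4/5x_2^2 + 4/225x_1 - 34/25x_2 + 4/225
  leading term x_2^2: subtract (-4/5)·g_2 from -4/5x_2^2 + 4/225x_1 - 34/25x_2 + 4/225 → -236/225x_1 - 34/25x_2 - 236/225
  leading term x_1: subtract (118/153)·m_4 from -236/225x_1 - 34/25x_2 - 236/225 → -2602/2295x_2
  leading term x_2: no divisor's leading term divides it; move -2602/2295x_2 to the remainder.
  remainder -2602/2295x_2 ≠ 0; add m_5 = -2602/2295x_2 to the basis.

The other S-polynomials (S(g_1,g_2), S(g_1,m_4), S(g_2,m_4), S(r,m_4), S(g_1,m_5), S(g_2,m_5), S(r,m_5), S(m_4,m_5)) all reduce to 0 modulo the current basis, so we have a Gröbner basis.
Inter-reduce: drop elements whose leading term is divisible by another's, tail-reduce, and make monic.
Reduced Gröbner basis: {x_1 + 1, x_2}.
The reduced Gröbner basis of I + (p) is {x_1 + 1, x_2} ≠ {1}, a proper ideal, so the enlarged system stays consistent: p is independent of I, with normal form 10x_1x_2 + 4/3x_1 + 8x_2 + 4/3.

The remainder on division by a Gröbner basis is unique — it is the normal form.

-11x_1^2x_2 + 6x_1x_2^2 - x_1x_2 + 12x_2^2 is independent of I; its normal form modulo I is 10x_1x_2 + 4/3x_1 + 8x_2 + 4/3.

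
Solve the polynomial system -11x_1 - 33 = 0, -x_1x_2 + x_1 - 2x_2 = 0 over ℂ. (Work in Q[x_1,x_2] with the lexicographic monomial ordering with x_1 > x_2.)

Compute a lex Gröbner basis by Buchberger's algorithm.
f_1 = -11x_1 - 33, LT = x_1.
f_2 = -x_1x_2 + x_1 - 2x_2, LT = x_1x_2.

S(f_1,f_2): lcm = x_1x_2. S = x_1 + x_2.
  leading term x_1: subtract (-\tfrac{1}{11})·f_1 from x_1 + x_2 → x_2 - 3
  leading term x_2: no divisor's leading term divides it; move x_2 to the remainder.
  leading term 1: no divisor's leading term divides it; move -3 to the remainder.
  remainder x_2 - 3 ≠ 0; add h_3 = x_2 - 3 to the basis.

S(f_1,h_3): leading monomials are coprime, so the S-polynomial reduces to 0 (Buchberger's first criterion).
S(f_2,h_3): lcm = x_1x_2. S = 2x_1 + 2x_2.
  leading term x_1: subtract (-\tfrac{2}{11})·f_1 from 2x_1 + 2x_2 → 2x_2 - 6
  leading term x_2: subtract (2)·h_3 from 2x_2 - 6 → 0
  remainder 0.

Every S-polynomial of the final basis reduces to 0, so we have a Gröbner basis.
Inter-reduce: drop elements whose leading term is divisible by another's, tail-reduce, and make monic.
Reduced Gröbner basis: {x_1 + 3, x_2 - 3}.

Elimination: the polynomial x_2 - 3 lies in the elimination ideal for x_2, so x_2 ∈ {3}. For each such x_2, the remaining basis elements (now univariate) give the rest of the solution.
  x_2 = 3: the earlier basis element becomes x_1 + 3 = 0, giving x_1 = -3 — point (-3, 3).
Check: every point annihilates each of the original generators.
This is the nonlinear analogue of row-reducing a linear system.

{(-3, 3)}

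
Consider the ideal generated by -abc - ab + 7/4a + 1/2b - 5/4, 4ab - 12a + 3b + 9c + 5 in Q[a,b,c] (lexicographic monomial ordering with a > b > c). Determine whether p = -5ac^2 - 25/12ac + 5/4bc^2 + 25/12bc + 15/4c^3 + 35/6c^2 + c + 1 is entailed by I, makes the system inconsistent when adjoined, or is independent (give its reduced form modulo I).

First compute the reduced Gröbner basis of I by Buchberger's algorithm.
f_1 = -abc - ab + 7/4a + 1/2b - 5/4, LT = abc.
f_2 = 4ab - 12a + 3b + 9c + 5, LT = ab.

S(f_1,f_2): lcm = abc. S = ab + 3ac - 7/4a - 3/4bc - 1/2b - 9/4c^2 - 5/4c + 5/4.
  reduce S modulo (f_1, f_2):
  remainder 3ac + 5/4a - 3/4bc - 5/4b - 9/4c^2 - 7/2c ≠ 0; add h_3 = 3ac + 5/4a - 3/4bc - 5/4b - 9/4c^2 - 7/2c to the basis.

S(f_1,h_3): lcm = abc. S = 7/12ab - 7/4a + 1/4b^2c + 5/12b^2 + 3/4bc^2 + 7/6bc - 1/2b + 5/4.
  reduce S modulo (f_1, f_2, h_3):
  remainder 1/4b^2c + 5/12b^2 + 3/4bc^2 + 7/6bc - 15/16b - 21/16c + 25/48 ≠ 0; add h_4 = 1/4b^2c + 5/12b^2 + 3/4bc^2 + 7/6bc - 15/16b - 21/16c + 25/48 to the basis.

The other S-polynomials (S(f_2,h_3), S(f_1,h_4), S(f_2,h_4), S(h_3,h_4)) all reduce to 0 modulo the current basis, so we have a Gröbner basis.
Inter-reduce: drop elements whose leading term is divisible by another's, tail-reduce, and make monic.
Reduced Gröbner basis: {ab - 3a + 3/4b + 9/4c + 5/4, ac + 5/12a - 1/4bc - 5/12b - 3/4c^2 - 7/6c, b^2c + 5/3b^2 + 3bc^2 + 14/3bc - 15/4b - 21/4c + 25/12}.
Label its elements g_1 = ab - 3a + 3/4b + 9/4c + 5/4, g_2 = ac + 5/12a - 1/4bc - 5/12b - 3/4c^2 - 7/6c, g_3 = b^2c + 5/3b^2 + 3bc^2 + 14/3bc - 15/4b - 21/4c + 25/12.

Reduce p = -5ac^2 - 25/12ac + 5/4bc^2 + 25/12bc + 15/4c^3 + 35/6c^2 + c + 1 modulo G:
  leading term ac^2: subtract (-5c)·g_2 from -5ac^2 - 25/12ac + 5/4bc^2 + 25/12bc + 15/4c^3 + 35/6c^2 + c + 1 → c + 1
  leading term c: no divisor's leading term divides it; move c to the remainder.
  leading term 1: no divisor's leading term divides it; move 1 to the remainder.
  normal form = c + 1.
The normal form is nonzero, so p ∉ I. Since p minus its normal form lies in I, I + (p) = I + (r) where r = c + 1; decide whether this ideal is the whole ring.
Run Buchberger on G together with r (pairs among the g_i already reduce to 0 since G is a Gröbner basis):
g_1 = ab - 3a + 3/4b + 9/4c + 5/4, LT = ab.
g_2 = ac + 5/12a - 1/4bc - 5/12b - 3/4c^2 - 7/6c, LT = ac.
g_3 = b^2c + 5/3b^2 + 3bc^2 + 14/3bc - 15/4b - 21/4c + 25/12, LT = b^2c.
r = c + 1, LT = c.

S(g_2,r): lcm = ac. S = -7/12a - 1/4bc - 5/12b - 3/4c^2 - 7/6c.
  reduce S modulo (g_1, g_2, g_3, r):
  remainder -7/12a - 1/6b + 5/12 ≠ 0; add m_5 = -7/12a - 1/6b + 5/12 to the basis.

S(g_3,r): lcm = b^2c. S = 2/3b^2 + 3bc^2 + 14/3bc - 15/4b - 21/4c + 25/12.
  reduce S modulo (g_1, g_2, g_3, r, m_5):
  remainder 2/3b^2 - 65/12b + 22/3 ≠ 0; add m_6 = 2/3b^2 - 65/12b + 22/3 to the basis.

The other S-polynomials (S(g_1,g_2), S(g_1,g_3), S(g_1,r), S(g_2,g_3), S(g_1,m_5), S(g_2,m_5), S(g_3,m_5), S(r,m_5), S(g_1,m_6), S(g_2,m_6), S(g_3,m_6), S(r,m_6), S(m_5,m_6)) all reduce to 0 modulo the current basis, so we have a Gröbner basis.
Inter-reduce: drop elements whose leading term is divisible by another's, tail-reduce, and make monic.
Reduced Gröbner basis: {a + 2/7b - 5/7, b^2 - 65/8b + 11, c + 1}.
The reduced Gröbner basis of I + (p) is {a + 2/7b - 5/7, b^2 - 65/8b + 11, c + 1} ≠ {1}, a proper ideal, so the enlarged system stays consistent: p is independent of I, with normal form c + 1.

-5ac^2 - 25/12ac + 5/4bc^2 + 25/12bc + 15/4c^3 + 35/6c^2 + c + 1 is independent of I; its normal form modulo I is c + 1.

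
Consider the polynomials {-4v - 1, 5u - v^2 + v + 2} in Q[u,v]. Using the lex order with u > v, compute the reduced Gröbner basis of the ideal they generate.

G = {u + 27/80, v + 1/4}

Buchberger's algorithm terminates because the ascending chain of leading-term ideals stabilizes.

f_1 = -4v - 1, LT = v.
f_2 = 5u - v^2 + v + 2, LT = u.

The S-polynomials (S(f_1,f_2)) all reduce to 0 modulo the current basis, so we have a Gröbner basis.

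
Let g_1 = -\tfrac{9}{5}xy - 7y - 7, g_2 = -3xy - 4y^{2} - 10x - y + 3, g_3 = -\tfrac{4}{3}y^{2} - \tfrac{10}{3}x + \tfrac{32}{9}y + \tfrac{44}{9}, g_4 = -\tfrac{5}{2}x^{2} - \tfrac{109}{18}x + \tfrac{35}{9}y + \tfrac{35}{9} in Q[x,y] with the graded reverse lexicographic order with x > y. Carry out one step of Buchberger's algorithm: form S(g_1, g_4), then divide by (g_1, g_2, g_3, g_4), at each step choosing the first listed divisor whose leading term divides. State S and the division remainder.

S(g_1, g_4) = \tfrac{22}{15}xy + \tfrac{14}{9}y^{2} + \tfrac{35}{9}x + \tfrac{14}{9}y; remainder on division = 0.

lcm(LM(g_1), LM(g_4)) = x^{2}y.
S = (lcm/LT(g_1))·g_1 − (lcm/LT(g_4))·g_4 = \tfrac{22}{15}xy + \tfrac{14}{9}y^{2} + \tfrac{35}{9}x + \tfrac{14}{9}y.
Reduce S modulo (g_1, g_2, g_3, g_4) in that order:
  leading term xy: subtract (-\tfrac{22}{27})·g_1 from \tfrac{22}{15}xy + \tfrac{14}{9}y^{2} + \tfrac{35}{9}x + \tfrac{14}{9}y → \tfrac{14}{9}y^{2} + \tfrac{35}{9}x - \tfrac{112}{27}y - \tfrac{154}{27}
  leading term y^{2}: subtract (-\tfrac{7}{6})·g_3 from \tfrac{14}{9}y^{2} + \tfrac{35}{9}x - \tfrac{112}{27}y - \tfrac{154}{27} → 0
The remainder is 0, so this S-polynomial contributes no new basis element.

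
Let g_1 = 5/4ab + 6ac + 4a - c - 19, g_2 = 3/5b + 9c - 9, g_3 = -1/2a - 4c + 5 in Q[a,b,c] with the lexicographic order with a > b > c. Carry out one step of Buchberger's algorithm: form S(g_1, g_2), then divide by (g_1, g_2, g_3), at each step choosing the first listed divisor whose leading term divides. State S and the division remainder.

lcm(LM(g_1), LM(g_2)) = ab.
S = (lcm/LT(g_1))·g_1 − (lcm/LT(g_2))·g_2 = -51/5ac + 91/5a - 4/5c - 76/5.
Reduce S modulo (g_1, g_2, g_3) in that order:
  leading term ac: subtract (102/5c)·g_3 from -51/5ac + 91/5a - 4/5c - 76/5 → 91/5a + 408/5c^2 - 514/5c - 76/5
  leading term a: subtract (-182/5)·g_3 from 91/5a + 408/5c^2 - 514/5c - 76/5 → 408/5c^2 - 1242/5c + 834/5
  leading term c^2: no divisor's leading term divides it; move 408/5c^2 to the remainder.
  leading term c: no divisor's leading term divides it; move -1242/5c to the remainder.
  leading term 1: no divisor's leading term divides it; move 834/5 to the remainder.
The remainder 408/5c^2 - 1242/5c + 834/5 is nonzero, so it would be added as the next basis element.

S(g_1, g_2) = -51/5ac + 91/5a - 4/5c - 76/5; remainder on division = 408/5c^2 - 1242/5c + 834/5.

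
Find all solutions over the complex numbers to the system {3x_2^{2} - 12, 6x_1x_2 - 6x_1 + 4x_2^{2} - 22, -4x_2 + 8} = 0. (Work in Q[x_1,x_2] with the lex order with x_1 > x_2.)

{(1, 2)}

Compute a lex Gröbner basis by Buchberger's algorithm.
f_1 = 3x_2^{2} - 12, LT = x_2^{2}.
f_2 = 6x_1x_2 - 6x_1 + 4x_2^{2} - 22, LT = x_1x_2.
f_3 = -4x_2 + 8, LT = x_2.

S(f_1,f_2): lcm = x_1x_2^{2}. S = x_1x_2 - 4x_1 - \tfrac{2}{3}x_2^{3} + \tfrac{11}{3}x_2.
  reduce S modulo (f_1, f_2, f_3):
  remainder -3x_1 + 3 ≠ 0; add h_4 = -3x_1 + 3 to the basis.

The other S-polynomials (S(f_1,f_3), S(f_2,f_3), S(f_1,h_4), S(f_2,h_4), S(f_3,h_4)) all reduce to 0 modulo the current basis, so we have a Gröbner basis.
Inter-reduce: drop elements whose leading term is divisible by another's, tail-reduce, and make monic.
Reduced Gröbner basis: {x_1 - 1, x_2 - 2}.

A lex Gröbner basis eliminates variables successively. Here x_2 - 2 depends only on x_2, with roots {2}; lifting each root through the earlier basis elements recovers the full solutions.
  x_2 = 2: the earlier basis element becomes x_1 - 1 = 0, giving x_1 = 1 — point (1, 2).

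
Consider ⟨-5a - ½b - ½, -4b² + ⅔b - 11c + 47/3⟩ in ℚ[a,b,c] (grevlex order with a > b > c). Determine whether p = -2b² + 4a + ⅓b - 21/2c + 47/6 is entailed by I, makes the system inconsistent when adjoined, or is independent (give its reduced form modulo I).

First compute the reduced Gröbner basis of I by Buchberger's algorithm.
f_1 = -5a - ½b - ½, LT = a.
f_2 = -4b² + ⅔b - 11c + 47/3, LT = b².

The S-polynomials (S(f_1,f_2)) all reduce to 0 modulo the current basis, so we have a Gröbner basis.
Inter-reduce: drop elements whose leading term is divisible by another's, tail-reduce, and make monic.
Reduced Gröbner basis: {b² - ⅙b + 11/4c - 47/12, a + 1/10b + 1/10}.
Label its elements g_1 = b² - ⅙b + 11/4c - 47/12, g_2 = a + 1/10b + 1/10.

Reduce p = -2b² + 4a + ⅓b - 21/2c + 47/6 modulo G:
  leading term b²: subtract (-2)·g_1 from -2b² + 4a + ⅓b - 21/2c + 47/6 → 4a - 5c
  leading term a: subtract (4)·g_2 from 4a - 5c → -⅖b - 5c - ⅖
  leading term b: no divisor's leading term divides it; move -⅖b to the remainder.
  leading term c: no divisor's leading term divides it; move -5c to the remainder.
  leading term 1: no divisor's leading term divides it; move -⅖ to the remainder.
  normal form = -⅖b - 5c - ⅖.
The normal form is nonzero, so p ∉ I. Since p minus its normal form lies in I, I + (p) = I + (r) where r = -⅖b - 5c - ⅖; decide whether this ideal is the whole ring.
Run Buchberger on G together with r (pairs among the g_i already reduce to 0 since G is a Gröbner basis):
g_1 = b² - ⅙b + 11/4c - 47/12, LT = b².
g_2 = a + 1/10b + 1/10, LT = a.
r = -⅖b - 5c - ⅖, LT = b.

S(g_1,r): lcm = b². S = -25/2bc - 7/6b + 11/4c - 47/12.
  reduce S modulo (g_1, g_2, r):
  remainder 625/4c² + 179/6c - 11/4 ≠ 0; add m_4 = 625/4c² + 179/6c - 11/4 to the basis.

The other S-polynomials (S(g_1,g_2), S(g_2,r), S(g_1,m_4), S(g_2,m_4), S(r,m_4)) all reduce to 0 modulo the current basis, so we have a Gröbner basis.
Inter-reduce: drop elements whose leading term is divisible by another's, tail-reduce, and make monic.
Reduced Gröbner basis: {c² + 358/1875c - 11/625, a - 5/4c, b + 25/2c + 1}.
The reduced Gröbner basis of I + (p) is {c² + 358/1875c - 11/625, a - 5/4c, b + 25/2c + 1} ≠ {1}, a proper ideal, so the enlarged system stays consistent: p is independent of I, with normal form -⅖b - 5c - ⅖.

-2b² + 4a + ⅓b - 21/2c + 47/6 is independent of I; its normal form modulo I is -⅖b - 5c - ⅖.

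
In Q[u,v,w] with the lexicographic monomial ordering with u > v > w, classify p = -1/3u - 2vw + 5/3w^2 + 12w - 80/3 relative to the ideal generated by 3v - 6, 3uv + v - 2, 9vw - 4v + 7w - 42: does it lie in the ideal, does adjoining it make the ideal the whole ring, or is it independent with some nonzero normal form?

First compute the reduced Gröbner basis of I by Buchberger's algorithm.
f_1 = 3v - 6, LT = v.
f_2 = 3uv + v - 2, LT = uv.
f_3 = 9vw - 4v + 7w - 42, LT = vw.

S(f_1,f_2): lcm = uv. S = -2u - 1/3v + 2/3.
  leading term u: no divisor's leading term divides it; move -2u to the remainder.
  leading term v: subtract (-1/9)·f_1 from -1/3v + 2/3 → 0
  remainder -2u ≠ 0; add h_4 = -2u to the basis.

S(f_1,f_3): lcm = vw. S = 4/9v - 25/9w + 14/3.
  leading term v: subtract (4/27)·f_1 from 4/9v - 25/9w + 14/3 → -25/9w + 50/9
  leading term w: no divisor's leading term divides it; move -25/9w to the remainder.
  leading term 1: no divisor's leading term divides it; move 50/9 to the remainder.
  remainder -25/9w + 50/9 ≠ 0; add h_5 = -25/9w + 50/9 to the basis.

The other S-polynomials (S(f_2,f_3), S(f_1,h_4), S(f_2,h_4), S(f_3,h_4), S(f_1,h_5), S(f_2,h_5), S(f_3,h_5), S(h_4,h_5)) all reduce to 0 modulo the current basis, so we have a Gröbner basis.
Inter-reduce: drop elements whose leading term is divisible by another's, tail-reduce, and make monic.
Reduced Gröbner basis: {u, v - 2, w - 2}.
Label its elements g_1 = u, g_2 = v - 2, g_3 = w - 2.

Reduce p = -1/3u - 2vw + 5/3w^2 + 12w - 80/3 modulo G:
  leading term u: subtract (-1/3)·g_1 from -1/3u - 2vw + 5/3w^2 + 12w - 80/3 → -2vw + 5/3w^2 + 12w - 80/3
  leading term vw: subtract (-2w)·g_2 from -2vw + 5/3w^2 + 12w - 80/3 → 5/3w^2 + 8w - 80/3
  leading term w^2: subtract (5/3w)·g_3 from 5/3w^2 + 8w - 80/3 → 34/3w - 80/3
  leading term w: subtract (34/3)·g_3 from 34/3w - 80/3 → -4
  leading term 1: no divisor's leading term divides it; move -4 to the remainder.
  normal form = -4.
The normal form is nonzero, so p ∉ I. Since p minus its normal form lies in I, I + (p) = I + (r) where r = -4; decide whether this ideal is the whole ring.
Here r = -4 is a nonzero constant, hence a unit: 1 ∈ I + (p), the Gröbner basis of I + (p) is {1}, and the enlarged system has no common solution — adjoining p is inconsistent.

Adjoining -1/3u - 2vw + 5/3w^2 + 12w - 80/3 makes the ideal the whole ring: the system is inconsistent.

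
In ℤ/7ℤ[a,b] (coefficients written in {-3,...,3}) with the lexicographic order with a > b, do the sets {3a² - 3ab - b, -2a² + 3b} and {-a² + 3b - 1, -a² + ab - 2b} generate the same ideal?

Equality of ideals is decidable: compute both reduced Gröbner bases (unique for the ordering) and check whether they agree.
Buchberger on the first generating set:
f_1 = 3a² - 3ab - b, LT = a².
f_2 = -2a² + 3b, LT = a².

S(f_1,f_2): lcm = a². S = -ab.
  leading term ab: no divisor's leading term divides it; move -ab to the remainder.
  remainder -ab ≠ 0; add g_3 = -ab to the basis.

S(f_1,g_3): lcm = a²b. S = -ab² + 2b².
  leading term ab²: subtract (b)·g_3 from -ab² + 2b² → 2b²
  leading term b²: no divisor's leading term divides it; move 2b² to the remainder.
  remainder 2b² ≠ 0; add g_4 = 2b² to the basis.

The other S-polynomials (S(f_2,g_3), S(f_1,g_4), S(f_2,g_4), S(g_3,g_4)) all reduce to 0 modulo the current basis, so we have a Gröbner basis.
Inter-reduce: drop elements whose leading term is divisible by another's, tail-reduce, and make monic.
Reduced Gröbner basis: {a² + 2b, ab, b²}.

Buchberger on the second generating set:
h_1 = -a² + 3b - 1, LT = a².
h_2 = -a² + ab - 2b, LT = a².

S(h_1,h_2): lcm = a². S = ab + 2b + 1.
  leading term ab: no divisor's leading term divides it; move ab to the remainder.
  leading term b: no divisor's leading term divides it; move 2b to the remainder.
  leading term 1: no divisor's leading term divides it; move 1 to the remainder.
  remainder ab + 2b + 1 ≠ 0; add k_3 = ab + 2b + 1 to the basis.

S(h_1,k_3): lcm = a²b. S = -2ab - a - 3b² + b.
  leading term ab: subtract (-2)·k_3 from -2ab - a - 3b² + b → -a - 3b² - 2b + 2
  leading term a: no divisor's leading term divides it; move -a to the remainder.
  leading term b²: no divisor's leading term divides it; move -3b² to the remainder.
  leading term b: no divisor's leading term divides it; move -2b to the remainder.
  leading term 1: no divisor's leading term divides it; move 2 to the remainder.
  remainder -a - 3b² - 2b + 2 ≠ 0; add k_4 = -a - 3b² - 2b + 2 to the basis.

S(k_3,k_4): lcm = ab. S = -3b³ - 2b² - 3b + 1.
  leading term b³: no divisor's leading term divides it; move -3b³ to the remainder.
  leading term b²: no divisor's leading term divides it; move -2b² to the remainder.
  leading term b: no divisor's leading term divides it; move -3b to the remainder.
  leading term 1: no divisor's leading term divides it; move 1 to the remainder.
  remainder -3b³ - 2b² - 3b + 1 ≠ 0; add k_5 = -3b³ - 2b² - 3b + 1 to the basis.

The other S-polynomials (S(h_2,k_3), S(h_1,k_4), S(h_2,k_4), S(h_1,k_5), S(h_2,k_5), S(k_3,k_5), S(k_4,k_5)) all reduce to 0 modulo the current basis, so we have a Gröbner basis.
Inter-reduce: drop elements whose leading term is divisible by another's, tail-reduce, and make monic.
Reduced Gröbner basis: {a + 3b² + 2b - 2, b³ + 3b² + b + 2}.

These differ, so the ideals are not equal.

No, the ideals differ.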